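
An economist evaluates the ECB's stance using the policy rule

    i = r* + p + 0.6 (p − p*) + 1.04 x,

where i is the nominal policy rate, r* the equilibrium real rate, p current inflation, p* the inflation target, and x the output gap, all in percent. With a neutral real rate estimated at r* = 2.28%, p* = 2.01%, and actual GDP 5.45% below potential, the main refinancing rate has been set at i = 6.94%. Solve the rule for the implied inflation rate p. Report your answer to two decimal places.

7.21%

Output 5.45% below potential → x = -5.45.
Collecting p: i = r* + (1 + 0.6) p − 0.6 p* + 1.04 x
1.6 p = 6.94 − 2.28 + 0.6 × 2.01 − 1.04 × (-5.45) = 11.534
p = 11.534 / 1.6 = 7.21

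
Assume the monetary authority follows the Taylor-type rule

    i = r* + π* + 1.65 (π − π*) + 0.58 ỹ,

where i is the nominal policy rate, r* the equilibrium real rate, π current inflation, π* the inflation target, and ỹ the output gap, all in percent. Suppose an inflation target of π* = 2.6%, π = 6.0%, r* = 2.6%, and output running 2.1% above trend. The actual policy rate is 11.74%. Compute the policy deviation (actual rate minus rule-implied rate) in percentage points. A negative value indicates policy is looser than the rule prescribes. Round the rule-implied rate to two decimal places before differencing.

Output 2.1% above potential → ỹ = 2.1.
i = 2.6 + 2.6 + 1.65 × (6.0 − 2.6) + 0.58 × 2.1
   = 2.6 + 2.6 + 5.61 + 1.218 = 12.03
Deviation = 11.74 − 12.03 = -0.29 pp.

-0.29 pp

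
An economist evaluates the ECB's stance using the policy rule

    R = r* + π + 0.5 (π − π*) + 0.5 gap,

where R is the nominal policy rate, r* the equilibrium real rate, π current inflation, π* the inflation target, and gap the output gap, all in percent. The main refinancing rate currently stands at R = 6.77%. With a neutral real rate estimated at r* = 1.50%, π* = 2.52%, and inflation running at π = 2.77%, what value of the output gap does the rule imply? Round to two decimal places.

0.5 gap = 6.77 − 1.50 − 2.77 − 0.5 × (2.77 − 2.52) = 2.375
gap = 2.375 / 0.5 = 4.75

4.75%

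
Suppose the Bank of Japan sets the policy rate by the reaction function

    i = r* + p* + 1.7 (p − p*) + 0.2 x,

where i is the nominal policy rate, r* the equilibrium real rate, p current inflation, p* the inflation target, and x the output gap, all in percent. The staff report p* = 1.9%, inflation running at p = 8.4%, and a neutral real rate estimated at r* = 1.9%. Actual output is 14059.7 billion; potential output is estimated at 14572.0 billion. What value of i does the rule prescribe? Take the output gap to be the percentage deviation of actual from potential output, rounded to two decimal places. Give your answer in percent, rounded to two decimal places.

14.15%

Output gap = 100 × (14059.7 − 14572.0) / 14572.0 = -3.52%.
i = 1.90 + 1.90 + 1.7 × (8.40 − 1.90) + 0.2 × (-3.52)
   = 1.90 + 1.9 + 11.05 − 0.704 = 14.15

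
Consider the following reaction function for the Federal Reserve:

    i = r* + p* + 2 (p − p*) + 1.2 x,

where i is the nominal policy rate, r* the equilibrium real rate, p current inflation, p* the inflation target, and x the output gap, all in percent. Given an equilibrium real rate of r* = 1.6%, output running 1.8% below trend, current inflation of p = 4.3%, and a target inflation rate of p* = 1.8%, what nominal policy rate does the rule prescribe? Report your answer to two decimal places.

Output 1.8% below potential → x = -1.8.
i = 1.6 + 1.8 + 2 × (4.3 − 1.8) + 1.2 × (-1.8)
   = 1.6 + 1.8 + 5 − 2.16 = 6.24

6.24%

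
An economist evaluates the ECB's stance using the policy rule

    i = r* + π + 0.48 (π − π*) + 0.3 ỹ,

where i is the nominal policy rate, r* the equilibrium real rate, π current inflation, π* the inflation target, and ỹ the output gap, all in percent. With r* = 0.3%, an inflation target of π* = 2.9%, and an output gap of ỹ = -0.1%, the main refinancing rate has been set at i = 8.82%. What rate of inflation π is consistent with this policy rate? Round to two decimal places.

6.72%

Collecting π: i = r* + (1 + 0.48) π − 0.48 π* + 0.3 ỹ
1.48 π = 8.82 − 0.3 + 0.48 × 2.9 − 0.3 × (-0.1) = 9.942
π = 9.942 / 1.48 = 6.72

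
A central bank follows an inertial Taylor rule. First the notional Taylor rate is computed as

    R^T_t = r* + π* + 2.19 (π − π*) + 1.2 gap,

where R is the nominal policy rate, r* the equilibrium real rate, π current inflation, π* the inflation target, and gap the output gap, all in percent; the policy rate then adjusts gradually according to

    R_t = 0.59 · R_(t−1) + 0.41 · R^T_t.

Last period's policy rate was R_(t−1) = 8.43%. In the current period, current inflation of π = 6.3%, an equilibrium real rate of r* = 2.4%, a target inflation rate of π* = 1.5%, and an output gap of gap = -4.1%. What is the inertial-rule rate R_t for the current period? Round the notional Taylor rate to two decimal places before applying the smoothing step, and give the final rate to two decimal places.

R^T_t = 2.4 + 1.5 + 2.19 × (6.3 − 1.5) + 1.2 × (-4.1)
   = 2.4 + 1.5 + 10.512 − 4.92 = 9.49
R_t = 0.59 × 8.43 + 0.41 × 9.49 = 4.9737 + 3.8909 = 8.86

8.86%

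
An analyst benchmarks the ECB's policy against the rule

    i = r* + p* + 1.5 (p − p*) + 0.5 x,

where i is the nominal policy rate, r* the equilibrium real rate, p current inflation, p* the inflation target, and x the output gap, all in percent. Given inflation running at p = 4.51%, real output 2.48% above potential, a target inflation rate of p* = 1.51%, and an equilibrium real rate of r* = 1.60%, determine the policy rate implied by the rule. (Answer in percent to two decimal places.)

Output 2.48% above potential → x = 2.48.
i = 1.60 + 1.51 + 1.5 × (4.51 − 1.51) + 0.5 × 2.48
   = 1.60 + 1.51 + 4.5 + 1.24 = 8.85

8.85%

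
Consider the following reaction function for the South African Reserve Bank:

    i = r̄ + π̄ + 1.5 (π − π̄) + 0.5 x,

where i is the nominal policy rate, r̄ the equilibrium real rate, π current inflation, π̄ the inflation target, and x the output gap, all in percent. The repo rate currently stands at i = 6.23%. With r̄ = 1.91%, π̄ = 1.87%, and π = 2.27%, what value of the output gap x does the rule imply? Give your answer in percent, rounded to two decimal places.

3.70%

0.5 x = 6.23 − 1.91 − 1.87 − 1.5 × (2.27 − 1.87) = 1.85
x = 1.85 / 0.5 = 3.70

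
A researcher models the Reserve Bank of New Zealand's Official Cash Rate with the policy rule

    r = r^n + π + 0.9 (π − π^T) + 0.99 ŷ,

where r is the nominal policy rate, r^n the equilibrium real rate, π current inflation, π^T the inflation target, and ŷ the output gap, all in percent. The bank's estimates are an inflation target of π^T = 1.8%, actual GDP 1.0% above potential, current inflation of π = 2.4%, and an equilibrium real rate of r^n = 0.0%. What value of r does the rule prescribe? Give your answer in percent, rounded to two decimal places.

3.93%

Output 1.0% above potential → ŷ = 1.0.
r = 0.0 + 2.4 + 0.9 × (2.4 − 1.8) + 0.99 × 1.0
   = 0.0 + 2.4 + 0.54 + 0.99 = 3.93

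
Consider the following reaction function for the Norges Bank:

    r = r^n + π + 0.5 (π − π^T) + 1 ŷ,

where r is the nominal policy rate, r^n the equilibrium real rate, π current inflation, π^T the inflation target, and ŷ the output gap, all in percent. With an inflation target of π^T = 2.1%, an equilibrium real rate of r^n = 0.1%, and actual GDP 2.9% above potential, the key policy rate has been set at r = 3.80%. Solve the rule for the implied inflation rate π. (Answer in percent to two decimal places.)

Output 2.9% above potential → ŷ = 2.9.
Collecting π: r = r^n + (1 + 0.5) π − 0.5 π^T + 1 ŷ
1.5 π = 3.80 − 0.1 + 0.5 × 2.1 − 1 × 2.9 = 1.85
π = 1.85 / 1.5 = 1.23

1.23%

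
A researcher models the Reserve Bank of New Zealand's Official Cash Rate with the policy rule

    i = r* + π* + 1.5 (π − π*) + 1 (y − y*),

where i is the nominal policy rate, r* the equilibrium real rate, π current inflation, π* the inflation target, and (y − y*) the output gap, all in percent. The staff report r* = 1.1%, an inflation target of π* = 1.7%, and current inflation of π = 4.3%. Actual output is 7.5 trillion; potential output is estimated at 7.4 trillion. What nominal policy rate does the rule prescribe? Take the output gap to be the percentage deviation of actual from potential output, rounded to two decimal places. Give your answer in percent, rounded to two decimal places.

Output gap = 100 × (7.5 − 7.4) / 7.4 = 1.35%.
i = 1.10 + 1.70 + 1.5 × (4.30 − 1.70) + 1 × 1.35
   = 1.10 + 1.7 + 3.9 + 1.35 = 8.05

8.05%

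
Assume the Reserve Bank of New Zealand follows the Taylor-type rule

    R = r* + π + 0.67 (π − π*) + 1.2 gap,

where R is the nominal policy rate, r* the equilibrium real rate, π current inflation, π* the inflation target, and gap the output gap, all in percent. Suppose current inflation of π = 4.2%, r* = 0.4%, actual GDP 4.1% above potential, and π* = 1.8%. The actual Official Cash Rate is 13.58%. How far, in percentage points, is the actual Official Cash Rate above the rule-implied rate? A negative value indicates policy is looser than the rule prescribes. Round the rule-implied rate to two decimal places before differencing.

2.45 pp

Output 4.1% above potential → gap = 4.1.
R = 0.4 + 4.2 + 0.67 × (4.2 − 1.8) + 1.2 × 4.1
   = 0.4 + 4.2 + 1.608 + 4.92 = 11.13
Deviation = 13.58 − 11.13 = 2.45 pp.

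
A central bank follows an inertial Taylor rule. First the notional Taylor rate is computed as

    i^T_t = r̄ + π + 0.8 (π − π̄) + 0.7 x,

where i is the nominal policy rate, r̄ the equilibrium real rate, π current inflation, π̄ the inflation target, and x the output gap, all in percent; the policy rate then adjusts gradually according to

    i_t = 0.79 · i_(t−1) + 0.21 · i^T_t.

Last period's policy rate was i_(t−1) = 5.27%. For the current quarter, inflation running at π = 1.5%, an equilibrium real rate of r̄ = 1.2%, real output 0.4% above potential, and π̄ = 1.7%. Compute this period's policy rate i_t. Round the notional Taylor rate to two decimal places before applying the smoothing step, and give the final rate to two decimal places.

4.76%

Output 0.4% above potential → x = 0.4.
i^T_t = 1.2 + 1.5 + 0.8 × (1.5 − 1.7) + 0.7 × 0.4
   = 1.2 + 1.5 − 0.16 + 0.28 = 2.82
i_t = 0.79 × 5.27 + 0.21 × 2.82 = 4.1633 + 0.5922 = 4.76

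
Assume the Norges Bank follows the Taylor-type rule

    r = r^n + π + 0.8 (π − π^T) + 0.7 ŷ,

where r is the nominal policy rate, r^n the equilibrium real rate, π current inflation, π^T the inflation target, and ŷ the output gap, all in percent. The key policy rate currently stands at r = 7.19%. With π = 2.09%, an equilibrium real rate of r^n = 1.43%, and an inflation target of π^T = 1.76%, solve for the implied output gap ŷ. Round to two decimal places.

4.87%

0.7 ŷ = 7.19 − 1.43 − 2.09 − 0.8 × (2.09 − 1.76) = 3.406
ŷ = 3.406 / 0.7 = 4.87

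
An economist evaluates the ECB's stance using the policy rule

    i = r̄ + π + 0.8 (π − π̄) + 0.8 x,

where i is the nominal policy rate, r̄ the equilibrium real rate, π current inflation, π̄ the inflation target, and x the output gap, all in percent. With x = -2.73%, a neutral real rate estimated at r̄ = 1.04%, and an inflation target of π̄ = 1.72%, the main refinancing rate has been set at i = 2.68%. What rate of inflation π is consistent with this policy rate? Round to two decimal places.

Collecting π: i = r̄ + (1 + 0.8) π − 0.8 π̄ + 0.8 x
1.8 π = 2.68 − 1.04 + 0.8 × 1.72 − 0.8 × (-2.73) = 5.2
π = 5.2 / 1.8 = 2.89

2.89%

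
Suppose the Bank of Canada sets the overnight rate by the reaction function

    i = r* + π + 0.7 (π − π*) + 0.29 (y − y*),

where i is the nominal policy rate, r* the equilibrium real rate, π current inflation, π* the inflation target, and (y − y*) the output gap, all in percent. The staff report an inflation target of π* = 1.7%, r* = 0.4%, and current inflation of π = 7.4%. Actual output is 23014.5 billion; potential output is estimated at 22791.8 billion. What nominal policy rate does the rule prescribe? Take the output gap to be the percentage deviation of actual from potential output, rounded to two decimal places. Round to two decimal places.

12.07%

Output gap = 100 × (23014.5 − 22791.8) / 22791.8 = 0.98%.
i = 0.40 + 7.40 + 0.7 × (7.40 − 1.70) + 0.29 × 0.98
   = 0.40 + 7.4 + 3.99 + 0.2842 = 12.07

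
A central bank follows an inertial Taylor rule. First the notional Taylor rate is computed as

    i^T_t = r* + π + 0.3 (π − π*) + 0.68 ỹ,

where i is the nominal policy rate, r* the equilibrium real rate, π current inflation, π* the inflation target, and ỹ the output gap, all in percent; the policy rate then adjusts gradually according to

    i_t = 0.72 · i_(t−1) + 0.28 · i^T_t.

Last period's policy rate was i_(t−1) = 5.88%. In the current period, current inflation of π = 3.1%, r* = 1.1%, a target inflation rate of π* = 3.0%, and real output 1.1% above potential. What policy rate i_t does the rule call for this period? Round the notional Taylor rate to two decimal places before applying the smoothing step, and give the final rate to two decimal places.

5.63%

Output 1.1% above potential → ỹ = 1.1.
i^T_t = 1.1 + 3.1 + 0.3 × (3.1 − 3.0) + 0.68 × 1.1
   = 1.1 + 3.1 + 0.03 + 0.748 = 4.98
i_t = 0.72 × 5.88 + 0.28 × 4.98 = 4.2336 + 1.3944 = 5.63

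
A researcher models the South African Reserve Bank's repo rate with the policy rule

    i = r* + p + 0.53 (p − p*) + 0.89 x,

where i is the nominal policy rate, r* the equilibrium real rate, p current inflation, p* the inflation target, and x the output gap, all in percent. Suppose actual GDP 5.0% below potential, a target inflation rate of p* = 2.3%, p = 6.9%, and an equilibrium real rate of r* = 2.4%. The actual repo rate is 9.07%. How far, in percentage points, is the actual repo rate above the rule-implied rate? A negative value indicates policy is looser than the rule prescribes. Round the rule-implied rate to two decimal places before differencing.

Output 5.0% below potential → x = -5.0.
i = 2.4 + 6.9 + 0.53 × (6.9 − 2.3) + 0.89 × (-5.0)
   = 2.4 + 6.9 + 2.438 − 4.45 = 7.29
Deviation = 9.07 − 7.29 = 1.78 pp.

1.78 pp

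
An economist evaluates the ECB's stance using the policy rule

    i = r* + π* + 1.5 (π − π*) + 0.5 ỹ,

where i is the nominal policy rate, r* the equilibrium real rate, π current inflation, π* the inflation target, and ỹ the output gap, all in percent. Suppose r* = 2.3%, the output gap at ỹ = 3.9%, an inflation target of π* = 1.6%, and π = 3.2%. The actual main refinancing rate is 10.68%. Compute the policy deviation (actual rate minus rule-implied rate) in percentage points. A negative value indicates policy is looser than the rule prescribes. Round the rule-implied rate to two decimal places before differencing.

2.43 pp

i = 2.3 + 1.6 + 1.5 × (3.2 − 1.6) + 0.5 × 3.9
   = 2.3 + 1.6 + 2.4 + 1.95 = 8.25
Deviation = 10.68 − 8.25 = 2.43 pp.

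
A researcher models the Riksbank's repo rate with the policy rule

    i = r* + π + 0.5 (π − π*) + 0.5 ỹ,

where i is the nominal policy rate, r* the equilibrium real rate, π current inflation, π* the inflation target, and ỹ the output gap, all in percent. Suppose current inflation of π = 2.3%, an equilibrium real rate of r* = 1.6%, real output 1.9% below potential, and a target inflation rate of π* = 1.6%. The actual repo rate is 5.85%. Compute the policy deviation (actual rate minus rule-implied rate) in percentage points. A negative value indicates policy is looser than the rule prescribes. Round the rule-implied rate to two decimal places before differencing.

Output 1.9% below potential → ỹ = -1.9.
i = 1.6 + 2.3 + 0.5 × (2.3 − 1.6) + 0.5 × (-1.9)
   = 1.6 + 2.3 + 0.35 − 0.95 = 3.30
Deviation = 5.85 − 3.30 = 2.55 pp.

2.55 pp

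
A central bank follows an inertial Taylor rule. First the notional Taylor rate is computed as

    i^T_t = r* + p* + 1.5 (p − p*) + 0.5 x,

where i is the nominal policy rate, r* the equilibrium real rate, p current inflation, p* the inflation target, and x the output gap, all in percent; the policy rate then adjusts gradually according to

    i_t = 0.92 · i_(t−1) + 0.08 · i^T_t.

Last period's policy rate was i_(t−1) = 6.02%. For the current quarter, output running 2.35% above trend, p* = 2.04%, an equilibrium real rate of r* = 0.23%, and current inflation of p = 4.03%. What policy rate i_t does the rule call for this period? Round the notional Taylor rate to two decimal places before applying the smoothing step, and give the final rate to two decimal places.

6.05%

Output 2.35% above potential → x = 2.35.
i^T_t = 0.23 + 2.04 + 1.5 × (4.03 − 2.04) + 0.5 × 2.35
   = 0.23 + 2.04 + 2.985 + 1.175 = 6.43
i_t = 0.92 × 6.02 + 0.08 × 6.43 = 5.5384 + 0.5144 = 6.05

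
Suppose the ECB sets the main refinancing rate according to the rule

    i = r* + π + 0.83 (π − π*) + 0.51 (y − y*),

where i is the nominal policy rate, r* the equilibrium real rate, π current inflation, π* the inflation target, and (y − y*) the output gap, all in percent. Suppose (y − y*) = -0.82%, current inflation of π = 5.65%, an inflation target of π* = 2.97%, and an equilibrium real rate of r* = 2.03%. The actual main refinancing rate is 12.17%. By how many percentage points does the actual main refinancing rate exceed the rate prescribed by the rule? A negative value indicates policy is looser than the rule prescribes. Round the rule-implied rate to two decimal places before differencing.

i = 2.03 + 5.65 + 0.83 × (5.65 − 2.97) + 0.51 × (-0.82)
   = 2.03 + 5.65 + 2.2244 − 0.4182 = 9.49
Deviation = 12.17 − 9.49 = 2.68 pp.

2.68 pp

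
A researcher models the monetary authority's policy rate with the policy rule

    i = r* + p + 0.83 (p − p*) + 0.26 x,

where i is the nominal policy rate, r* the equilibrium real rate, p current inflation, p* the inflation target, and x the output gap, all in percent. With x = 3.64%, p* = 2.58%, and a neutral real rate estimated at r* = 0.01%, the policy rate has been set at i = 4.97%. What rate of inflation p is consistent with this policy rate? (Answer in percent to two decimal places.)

Collecting p: i = r* + (1 + 0.83) p − 0.83 p* + 0.26 x
1.83 p = 4.97 − 0.01 + 0.83 × 2.58 − 0.26 × 3.64 = 6.155
p = 6.155 / 1.83 = 3.36

3.36%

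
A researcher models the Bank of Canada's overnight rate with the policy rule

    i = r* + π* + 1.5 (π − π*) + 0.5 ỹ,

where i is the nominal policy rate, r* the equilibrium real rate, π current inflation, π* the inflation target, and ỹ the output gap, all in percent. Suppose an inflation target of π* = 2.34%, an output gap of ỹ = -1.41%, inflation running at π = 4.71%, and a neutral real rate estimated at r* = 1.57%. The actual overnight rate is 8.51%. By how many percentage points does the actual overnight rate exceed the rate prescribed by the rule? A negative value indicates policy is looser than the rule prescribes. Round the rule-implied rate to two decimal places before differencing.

i = 1.57 + 2.34 + 1.5 × (4.71 − 2.34) + 0.5 × (-1.41)
   = 1.57 + 2.34 + 3.555 − 0.705 = 6.76
Deviation = 8.51 − 6.76 = 1.75 pp.

1.75 pp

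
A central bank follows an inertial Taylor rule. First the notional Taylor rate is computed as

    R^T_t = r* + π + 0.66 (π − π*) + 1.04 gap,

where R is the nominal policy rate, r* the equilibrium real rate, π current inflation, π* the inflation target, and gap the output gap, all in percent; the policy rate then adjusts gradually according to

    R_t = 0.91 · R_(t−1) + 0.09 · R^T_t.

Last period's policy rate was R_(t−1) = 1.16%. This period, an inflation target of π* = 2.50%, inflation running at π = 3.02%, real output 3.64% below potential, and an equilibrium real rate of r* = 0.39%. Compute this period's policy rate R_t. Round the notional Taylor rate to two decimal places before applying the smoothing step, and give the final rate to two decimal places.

1.05%

Output 3.64% below potential → gap = -3.64.
R^T_t = 0.39 + 3.02 + 0.66 × (3.02 − 2.50) + 1.04 × (-3.64)
   = 0.39 + 3.02 + 0.3432 − 3.7856 = -0.03
R_t = 0.91 × 1.16 + 0.09 × (-0.03) = 1.0556 − 0.0027 = 1.05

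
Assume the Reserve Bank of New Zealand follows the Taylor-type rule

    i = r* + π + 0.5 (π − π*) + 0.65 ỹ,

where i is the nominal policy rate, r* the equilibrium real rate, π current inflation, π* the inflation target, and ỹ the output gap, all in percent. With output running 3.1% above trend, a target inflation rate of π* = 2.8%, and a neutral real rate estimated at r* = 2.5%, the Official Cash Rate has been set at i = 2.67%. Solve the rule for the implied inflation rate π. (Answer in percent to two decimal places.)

Output 3.1% above potential → ỹ = 3.1.
Collecting π: i = r* + (1 + 0.5) π − 0.5 π* + 0.65 ỹ
1.5 π = 2.67 − 2.5 + 0.5 × 2.8 − 0.65 × 3.1 = -0.445
π = -0.445 / 1.5 = -0.30

-0.30%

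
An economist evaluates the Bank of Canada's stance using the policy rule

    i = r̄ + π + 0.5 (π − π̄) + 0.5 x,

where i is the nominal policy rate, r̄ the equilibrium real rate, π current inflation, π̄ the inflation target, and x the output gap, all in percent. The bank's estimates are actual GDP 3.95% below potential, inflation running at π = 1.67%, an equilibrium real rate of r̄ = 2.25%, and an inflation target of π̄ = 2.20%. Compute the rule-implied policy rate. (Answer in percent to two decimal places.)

1.68%

Output 3.95% below potential → x = -3.95.
i = 2.25 + 1.67 + 0.5 × (1.67 − 2.20) + 0.5 × (-3.95)
   = 2.25 + 1.67 − 0.265 − 1.975 = 1.68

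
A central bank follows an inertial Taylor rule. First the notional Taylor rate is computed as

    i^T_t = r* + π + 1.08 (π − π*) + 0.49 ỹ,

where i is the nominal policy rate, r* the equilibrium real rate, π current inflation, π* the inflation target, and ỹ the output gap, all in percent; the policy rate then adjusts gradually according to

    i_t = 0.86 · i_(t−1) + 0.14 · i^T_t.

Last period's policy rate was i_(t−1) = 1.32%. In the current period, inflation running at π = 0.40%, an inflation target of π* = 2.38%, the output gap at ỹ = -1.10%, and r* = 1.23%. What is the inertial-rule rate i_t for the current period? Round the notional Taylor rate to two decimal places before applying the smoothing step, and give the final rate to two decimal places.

0.99%

i^T_t = 1.23 + 0.40 + 1.08 × (0.40 − 2.38) + 0.49 × (-1.10)
   = 1.23 + 0.4 − 2.1384 − 0.539 = -1.05
i_t = 0.86 × 1.32 + 0.14 × (-1.05) = 1.1352 − 0.147 = 0.99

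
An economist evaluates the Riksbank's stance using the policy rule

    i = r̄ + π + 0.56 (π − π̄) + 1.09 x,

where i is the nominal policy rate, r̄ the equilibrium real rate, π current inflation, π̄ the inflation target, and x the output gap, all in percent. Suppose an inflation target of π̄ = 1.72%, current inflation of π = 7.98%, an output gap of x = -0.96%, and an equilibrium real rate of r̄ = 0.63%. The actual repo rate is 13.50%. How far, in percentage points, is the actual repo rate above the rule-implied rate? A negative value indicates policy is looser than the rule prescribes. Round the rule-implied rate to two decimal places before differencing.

2.43 pp

i = 0.63 + 7.98 + 0.56 × (7.98 − 1.72) + 1.09 × (-0.96)
   = 0.63 + 7.98 + 3.5056 − 1.0464 = 11.07
Deviation = 13.50 − 11.07 = 2.43 pp.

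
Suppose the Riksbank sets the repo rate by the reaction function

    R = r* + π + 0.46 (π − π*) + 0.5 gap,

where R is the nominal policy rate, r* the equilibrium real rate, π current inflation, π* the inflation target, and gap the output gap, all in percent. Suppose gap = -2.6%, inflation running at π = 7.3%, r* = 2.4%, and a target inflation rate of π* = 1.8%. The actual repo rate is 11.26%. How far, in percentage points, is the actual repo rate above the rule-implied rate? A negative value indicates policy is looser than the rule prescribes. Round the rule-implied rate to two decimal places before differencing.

R = 2.4 + 7.3 + 0.46 × (7.3 − 1.8) + 0.5 × (-2.6)
   = 2.4 + 7.3 + 2.53 − 1.3 = 10.93
Deviation = 11.26 − 10.93 = 0.33 pp.

0.33 pp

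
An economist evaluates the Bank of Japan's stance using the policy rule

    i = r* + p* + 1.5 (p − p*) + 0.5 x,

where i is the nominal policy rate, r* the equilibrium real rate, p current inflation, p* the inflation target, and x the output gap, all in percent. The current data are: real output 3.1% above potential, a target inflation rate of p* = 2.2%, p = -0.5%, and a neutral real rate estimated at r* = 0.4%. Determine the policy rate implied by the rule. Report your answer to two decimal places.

Output 3.1% above potential → x = 3.1.
i = 0.4 + 2.2 + 1.5 × (-0.5 − 2.2) + 0.5 × 3.1
   = 0.4 + 2.2 − 4.05 + 1.55 = 0.10

0.10%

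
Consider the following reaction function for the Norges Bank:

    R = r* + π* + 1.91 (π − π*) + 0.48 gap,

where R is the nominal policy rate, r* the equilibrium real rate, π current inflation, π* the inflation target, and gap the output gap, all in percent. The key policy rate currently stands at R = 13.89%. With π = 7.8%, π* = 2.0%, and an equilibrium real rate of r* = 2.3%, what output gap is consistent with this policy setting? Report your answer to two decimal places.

-3.10%

0.48 gap = 13.89 − 2.3 − 2.0 − 1.91 × (7.8 − 2.0) = -1.488
gap = -1.488 / 0.48 = -3.10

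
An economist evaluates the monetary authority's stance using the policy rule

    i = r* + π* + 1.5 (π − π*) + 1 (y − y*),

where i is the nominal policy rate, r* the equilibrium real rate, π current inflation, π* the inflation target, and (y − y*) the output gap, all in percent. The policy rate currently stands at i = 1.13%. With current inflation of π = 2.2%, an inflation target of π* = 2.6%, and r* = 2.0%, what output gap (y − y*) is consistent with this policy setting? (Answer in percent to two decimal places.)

1 (y − y*) = 1.13 − 2.0 − 2.6 − 1.5 × (2.2 − 2.6) = -2.87
(y − y*) = -2.87 / 1 = -2.87

-2.87%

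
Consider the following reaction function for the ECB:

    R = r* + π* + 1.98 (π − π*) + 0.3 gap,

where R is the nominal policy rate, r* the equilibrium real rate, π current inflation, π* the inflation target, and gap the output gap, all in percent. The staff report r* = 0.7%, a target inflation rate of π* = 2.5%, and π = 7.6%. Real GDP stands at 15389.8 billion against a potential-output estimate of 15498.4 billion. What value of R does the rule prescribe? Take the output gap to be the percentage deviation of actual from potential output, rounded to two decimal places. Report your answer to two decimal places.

Output gap = 100 × (15389.8 − 15498.4) / 15498.4 = -0.70%.
R = 0.70 + 2.50 + 1.98 × (7.60 − 2.50) + 0.3 × (-0.70)
   = 0.70 + 2.5 + 10.098 − 0.21 = 13.09

13.09%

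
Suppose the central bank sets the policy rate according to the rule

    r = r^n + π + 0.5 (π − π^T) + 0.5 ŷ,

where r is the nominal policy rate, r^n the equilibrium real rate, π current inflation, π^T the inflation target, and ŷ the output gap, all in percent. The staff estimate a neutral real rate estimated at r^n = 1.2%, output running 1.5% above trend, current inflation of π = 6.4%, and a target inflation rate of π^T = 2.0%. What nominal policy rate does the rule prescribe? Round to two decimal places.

10.55%

Output 1.5% above potential → ŷ = 1.5.
r = 1.2 + 6.4 + 0.5 × (6.4 − 2.0) + 0.5 × 1.5
   = 1.2 + 6.4 + 2.2 + 0.75 = 10.55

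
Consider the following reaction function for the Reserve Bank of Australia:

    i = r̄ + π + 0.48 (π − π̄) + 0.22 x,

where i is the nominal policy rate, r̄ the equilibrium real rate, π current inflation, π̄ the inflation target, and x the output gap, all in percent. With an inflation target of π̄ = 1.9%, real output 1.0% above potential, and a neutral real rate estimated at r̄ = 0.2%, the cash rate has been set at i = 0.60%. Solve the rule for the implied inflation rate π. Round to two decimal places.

0.74%

Output 1.0% above potential → x = 1.0.
Collecting π: i = r̄ + (1 + 0.48) π − 0.48 π̄ + 0.22 x
1.48 π = 0.60 − 0.2 + 0.48 × 1.9 − 0.22 × 1.0 = 1.092
π = 1.092 / 1.48 = 0.74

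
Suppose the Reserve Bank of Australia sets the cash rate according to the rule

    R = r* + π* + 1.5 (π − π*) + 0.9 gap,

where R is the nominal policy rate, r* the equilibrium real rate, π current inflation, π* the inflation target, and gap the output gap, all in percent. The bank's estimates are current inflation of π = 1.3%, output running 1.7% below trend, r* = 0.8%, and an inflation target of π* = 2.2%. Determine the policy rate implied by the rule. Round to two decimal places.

Output 1.7% below potential → gap = -1.7.
R = 0.8 + 2.2 + 1.5 × (1.3 − 2.2) + 0.9 × (-1.7)
   = 0.8 + 2.2 − 1.35 − 1.53 = 0.12

0.12%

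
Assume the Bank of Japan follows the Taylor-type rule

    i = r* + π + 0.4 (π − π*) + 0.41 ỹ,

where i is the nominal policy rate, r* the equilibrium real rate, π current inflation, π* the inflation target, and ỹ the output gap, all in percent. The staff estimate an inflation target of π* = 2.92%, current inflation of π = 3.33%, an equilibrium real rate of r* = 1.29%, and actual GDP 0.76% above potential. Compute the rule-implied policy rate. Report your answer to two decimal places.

Output 0.76% above potential → ỹ = 0.76.
i = 1.29 + 3.33 + 0.4 × (3.33 − 2.92) + 0.41 × 0.76
   = 1.29 + 3.33 + 0.164 + 0.3116 = 5.10

5.10%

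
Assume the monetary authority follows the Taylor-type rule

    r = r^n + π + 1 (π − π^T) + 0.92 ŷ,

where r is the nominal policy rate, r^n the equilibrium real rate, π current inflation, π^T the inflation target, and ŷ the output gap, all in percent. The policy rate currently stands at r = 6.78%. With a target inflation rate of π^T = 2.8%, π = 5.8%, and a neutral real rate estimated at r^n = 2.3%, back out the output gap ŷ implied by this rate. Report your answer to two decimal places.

0.92 ŷ = 6.78 − 2.3 − 5.8 − 1 × (5.8 − 2.8) = -4.32
ŷ = -4.32 / 0.92 = -4.70

-4.70%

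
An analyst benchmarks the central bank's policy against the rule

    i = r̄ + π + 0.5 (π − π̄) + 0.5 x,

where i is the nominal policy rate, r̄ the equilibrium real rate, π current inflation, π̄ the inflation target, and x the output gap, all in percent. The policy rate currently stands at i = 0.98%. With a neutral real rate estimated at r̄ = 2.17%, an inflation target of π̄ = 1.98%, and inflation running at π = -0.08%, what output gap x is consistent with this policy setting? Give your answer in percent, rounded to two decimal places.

0.5 x = 0.98 − 2.17 − (-0.08) − 0.5 × ((-0.08) − 1.98) = -0.08
x = -0.08 / 0.5 = -0.16

-0.16%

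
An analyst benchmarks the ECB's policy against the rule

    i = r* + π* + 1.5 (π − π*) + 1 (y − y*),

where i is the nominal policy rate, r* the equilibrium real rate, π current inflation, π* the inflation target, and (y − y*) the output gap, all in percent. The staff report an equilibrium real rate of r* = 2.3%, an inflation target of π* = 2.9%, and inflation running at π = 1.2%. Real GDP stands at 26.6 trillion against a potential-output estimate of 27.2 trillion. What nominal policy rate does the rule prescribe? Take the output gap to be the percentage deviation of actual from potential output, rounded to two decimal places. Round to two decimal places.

0.44%

Output gap = 100 × (26.6 − 27.2) / 27.2 = -2.21%.
i = 2.30 + 2.90 + 1.5 × (1.20 − 2.90) + 1 × (-2.21)
   = 2.30 + 2.9 − 2.55 − 2.21 = 0.44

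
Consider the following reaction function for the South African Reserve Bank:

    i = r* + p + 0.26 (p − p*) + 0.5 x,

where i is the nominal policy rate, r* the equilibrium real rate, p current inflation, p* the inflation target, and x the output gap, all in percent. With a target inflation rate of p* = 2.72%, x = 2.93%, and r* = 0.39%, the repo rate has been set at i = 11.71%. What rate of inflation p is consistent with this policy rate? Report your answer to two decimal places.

Collecting p: i = r* + (1 + 0.26) p − 0.26 p* + 0.5 x
1.26 p = 11.71 − 0.39 + 0.26 × 2.72 − 0.5 × 2.93 = 10.5622
p = 10.5622 / 1.26 = 8.38

8.38%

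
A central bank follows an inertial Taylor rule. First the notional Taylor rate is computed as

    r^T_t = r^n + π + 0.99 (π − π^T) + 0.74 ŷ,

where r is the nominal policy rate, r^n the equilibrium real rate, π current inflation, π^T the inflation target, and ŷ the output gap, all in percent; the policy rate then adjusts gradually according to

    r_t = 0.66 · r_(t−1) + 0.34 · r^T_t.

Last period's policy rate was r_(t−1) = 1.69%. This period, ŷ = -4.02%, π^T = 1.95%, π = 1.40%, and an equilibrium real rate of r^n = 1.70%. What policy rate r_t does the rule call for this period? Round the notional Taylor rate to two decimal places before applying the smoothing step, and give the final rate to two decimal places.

r^T_t = 1.70 + 1.40 + 0.99 × (1.40 − 1.95) + 0.74 × (-4.02)
   = 1.70 + 1.4 − 0.5445 − 2.9748 = -0.42
r_t = 0.66 × 1.69 + 0.34 × (-0.42) = 1.1154 − 0.1428 = 0.97

0.97%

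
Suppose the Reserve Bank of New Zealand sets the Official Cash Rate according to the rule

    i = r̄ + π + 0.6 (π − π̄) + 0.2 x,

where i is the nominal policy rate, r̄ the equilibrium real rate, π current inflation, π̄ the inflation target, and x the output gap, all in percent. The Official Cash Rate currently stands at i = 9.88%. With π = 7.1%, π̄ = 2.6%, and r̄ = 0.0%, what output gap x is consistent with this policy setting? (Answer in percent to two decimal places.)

0.40%

0.2 x = 9.88 − 0.0 − 7.1 − 0.6 × (7.1 − 2.6) = 0.08
x = 0.08 / 0.2 = 0.40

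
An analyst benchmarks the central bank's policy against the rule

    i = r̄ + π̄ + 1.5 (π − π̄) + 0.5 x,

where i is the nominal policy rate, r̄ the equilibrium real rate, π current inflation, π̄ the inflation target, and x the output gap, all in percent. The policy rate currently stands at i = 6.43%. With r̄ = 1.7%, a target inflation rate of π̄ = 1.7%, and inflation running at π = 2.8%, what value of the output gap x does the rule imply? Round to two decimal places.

2.76%

0.5 x = 6.43 − 1.7 − 1.7 − 1.5 × (2.8 − 1.7) = 1.38
x = 1.38 / 0.5 = 2.76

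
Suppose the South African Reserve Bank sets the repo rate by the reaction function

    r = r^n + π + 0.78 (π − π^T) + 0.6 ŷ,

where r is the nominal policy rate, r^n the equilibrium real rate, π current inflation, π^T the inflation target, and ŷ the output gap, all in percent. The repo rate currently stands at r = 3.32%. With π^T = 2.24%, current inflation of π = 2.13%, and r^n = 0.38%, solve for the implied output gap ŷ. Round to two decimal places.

0.6 ŷ = 3.32 − 0.38 − 2.13 − 0.78 × (2.13 − 2.24) = 0.8958
ŷ = 0.8958 / 0.6 = 1.49

1.49%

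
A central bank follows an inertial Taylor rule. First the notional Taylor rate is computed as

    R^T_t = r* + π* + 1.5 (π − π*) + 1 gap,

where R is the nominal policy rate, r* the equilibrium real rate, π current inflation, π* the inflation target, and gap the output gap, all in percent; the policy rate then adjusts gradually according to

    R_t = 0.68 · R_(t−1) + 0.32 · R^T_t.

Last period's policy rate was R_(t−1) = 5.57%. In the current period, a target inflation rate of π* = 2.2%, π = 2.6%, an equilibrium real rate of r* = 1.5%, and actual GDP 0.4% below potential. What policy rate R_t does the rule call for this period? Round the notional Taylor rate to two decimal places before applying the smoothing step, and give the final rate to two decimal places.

5.04%

Output 0.4% below potential → gap = -0.4.
R^T_t = 1.5 + 2.2 + 1.5 × (2.6 − 2.2) + 1 × (-0.4)
   = 1.5 + 2.2 + 0.6 − 0.4 = 3.90
R_t = 0.68 × 5.57 + 0.32 × 3.90 = 3.7876 + 1.248 = 5.04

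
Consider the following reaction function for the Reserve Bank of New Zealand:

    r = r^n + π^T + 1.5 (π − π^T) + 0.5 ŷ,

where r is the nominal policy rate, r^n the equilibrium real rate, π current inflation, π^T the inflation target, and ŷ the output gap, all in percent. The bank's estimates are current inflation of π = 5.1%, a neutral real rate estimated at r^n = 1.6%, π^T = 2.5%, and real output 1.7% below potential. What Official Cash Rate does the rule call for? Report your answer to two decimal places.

7.15%

Output 1.7% below potential → ŷ = -1.7.
r = 1.6 + 2.5 + 1.5 × (5.1 − 2.5) + 0.5 × (-1.7)
   = 1.6 + 2.5 + 3.9 − 0.85 = 7.15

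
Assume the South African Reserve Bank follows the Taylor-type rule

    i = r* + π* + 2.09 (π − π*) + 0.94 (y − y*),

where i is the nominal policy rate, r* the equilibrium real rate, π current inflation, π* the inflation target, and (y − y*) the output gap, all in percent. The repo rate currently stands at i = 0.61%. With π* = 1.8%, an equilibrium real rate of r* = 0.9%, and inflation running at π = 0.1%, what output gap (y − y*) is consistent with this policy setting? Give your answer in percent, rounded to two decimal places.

1.56%

0.94 (y − y*) = 0.61 − 0.9 − 1.8 − 2.09 × (0.1 − 1.8) = 1.463
(y − y*) = 1.463 / 0.94 = 1.56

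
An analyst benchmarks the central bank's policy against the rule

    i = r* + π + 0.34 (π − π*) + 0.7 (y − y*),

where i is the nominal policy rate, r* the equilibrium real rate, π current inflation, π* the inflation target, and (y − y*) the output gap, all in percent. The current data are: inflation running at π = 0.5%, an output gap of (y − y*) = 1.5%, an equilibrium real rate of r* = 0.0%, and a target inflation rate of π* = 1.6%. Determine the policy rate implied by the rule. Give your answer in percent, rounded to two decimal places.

1.18%

i = 0.0 + 0.5 + 0.34 × (0.5 − 1.6) + 0.7 × 1.5
   = 0.0 + 0.5 − 0.374 + 1.05 = 1.18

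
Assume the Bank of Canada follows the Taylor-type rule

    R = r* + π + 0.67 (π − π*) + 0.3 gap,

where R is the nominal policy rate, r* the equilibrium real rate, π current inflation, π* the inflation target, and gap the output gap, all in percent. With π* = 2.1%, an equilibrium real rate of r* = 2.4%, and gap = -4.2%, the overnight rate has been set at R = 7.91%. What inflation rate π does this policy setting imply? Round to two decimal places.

4.90%

Collecting π: R = r* + (1 + 0.67) π − 0.67 π* + 0.3 gap
1.67 π = 7.91 − 2.4 + 0.67 × 2.1 − 0.3 × (-4.2) = 8.177
π = 8.177 / 1.67 = 4.90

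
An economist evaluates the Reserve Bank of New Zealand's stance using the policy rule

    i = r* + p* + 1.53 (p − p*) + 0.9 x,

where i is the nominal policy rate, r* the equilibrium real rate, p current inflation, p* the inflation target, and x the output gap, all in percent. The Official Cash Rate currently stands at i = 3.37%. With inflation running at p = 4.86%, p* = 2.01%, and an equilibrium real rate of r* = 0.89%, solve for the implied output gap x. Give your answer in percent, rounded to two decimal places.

0.9 x = 3.37 − 0.89 − 2.01 − 1.53 × (4.86 − 2.01) = -3.8905
x = -3.8905 / 0.9 = -4.32

-4.32%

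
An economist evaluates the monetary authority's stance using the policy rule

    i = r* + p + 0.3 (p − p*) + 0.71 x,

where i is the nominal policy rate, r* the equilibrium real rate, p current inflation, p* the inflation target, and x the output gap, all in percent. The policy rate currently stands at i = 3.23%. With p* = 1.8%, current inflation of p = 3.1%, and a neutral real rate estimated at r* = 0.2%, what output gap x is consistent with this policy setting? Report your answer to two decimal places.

0.71 x = 3.23 − 0.2 − 3.1 − 0.3 × (3.1 − 1.8) = -0.46
x = -0.46 / 0.71 = -0.65

-0.65%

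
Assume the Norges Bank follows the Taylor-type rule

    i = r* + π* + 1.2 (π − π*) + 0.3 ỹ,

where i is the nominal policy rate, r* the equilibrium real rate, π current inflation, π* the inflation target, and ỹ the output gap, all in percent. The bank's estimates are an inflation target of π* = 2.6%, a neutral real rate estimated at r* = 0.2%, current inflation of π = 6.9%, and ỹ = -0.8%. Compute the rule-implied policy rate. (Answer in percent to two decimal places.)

7.72%

i = 0.2 + 2.6 + 1.2 × (6.9 − 2.6) + 0.3 × (-0.8)
   = 0.2 + 2.6 + 5.16 − 0.24 = 7.72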